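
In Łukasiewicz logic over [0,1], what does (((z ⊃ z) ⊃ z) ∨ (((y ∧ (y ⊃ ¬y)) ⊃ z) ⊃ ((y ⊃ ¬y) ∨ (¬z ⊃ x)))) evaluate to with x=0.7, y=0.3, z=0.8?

(z ⊃ z): min(1, 1 − 0.8 + 0.8) = 1
((z ⊃ z) ⊃ z): min(1, 1 − 1 + 0.8) = 0.8
¬y: Łukasiewicz ¬ gives 1 − 0.3 = 0.7
(y ⊃ ¬y): min(1, 1 − 0.3 + 0.7) = 1
(y ∧ (y ⊃ ¬y)) = min(0.3, 1) = 0.3
((y ∧ (y ⊃ ¬y)) ⊃ z): min(1, 1 − 0.3 + 0.8) = 1
¬y: Łukasiewicz ¬ gives 1 − 0.3 = 0.7
(y ⊃ ¬y): min(1, 1 − 0.3 + 0.7) = 1
¬z: Łukasiewicz ¬ gives 1 − 0.8 = 0.2
(¬z ⊃ x): min(1, 1 − 0.2 + 0.7) = 1
((y ⊃ ¬y) ∨ (¬z ⊃ x)) = max(1, 1) = 1
(((y ∧ (y ⊃ ¬y)) ⊃ z) ⊃ ((y ⊃ ¬y) ∨ (¬z ⊃ x))): min(1, 1 − 1 + 1) = 1
(((z ⊃ z) ⊃ z) ∨ (((y ∧ (y ⊃ ¬y)) ⊃ z) ⊃ ((y ⊃ ¬y) ∨ (¬z ⊃ x)))) = max(0.8, 1) = 1

1.00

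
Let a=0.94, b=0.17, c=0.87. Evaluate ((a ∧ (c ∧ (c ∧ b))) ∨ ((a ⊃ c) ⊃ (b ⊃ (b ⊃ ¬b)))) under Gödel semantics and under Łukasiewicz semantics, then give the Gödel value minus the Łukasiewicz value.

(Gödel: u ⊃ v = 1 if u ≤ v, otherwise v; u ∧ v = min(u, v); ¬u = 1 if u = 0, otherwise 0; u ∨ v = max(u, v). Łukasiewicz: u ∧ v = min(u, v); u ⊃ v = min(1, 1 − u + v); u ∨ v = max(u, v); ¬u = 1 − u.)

-0.83

Gödel evaluation:
  (c ∧ b) = min(0.87, 0.17) = 0.17
  (c ∧ (c ∧ b)) = min(0.87, 0.17) = 0.17
  (a ∧ (c ∧ (c ∧ b))) = min(0.94, 0.17) = 0.17
  (a ⊃ c): 0.94 > 0.87, so result = 0.87
  ¬b: Gödel ¬ of 0.17 = 0 (operand ≠ 0)
  (b ⊃ ¬b): 0.17 > 0, so result = 0
  (b ⊃ (b ⊃ ¬b)): 0.17 > 0, so result = 0
  ((a ⊃ c) ⊃ (b ⊃ (b ⊃ ¬b))): 0.87 > 0, so result = 0
  ((a ∧ (c ∧ (c ∧ b))) ∨ ((a ⊃ c) ⊃ (b ⊃ (b ⊃ ¬b)))) = max(0.17, 0) = 0.17
  Gödel value = 0.17
Łukasiewicz evaluation:
  (c ∧ b) = min(0.87, 0.17) = 0.17
  (c ∧ (c ∧ b)) = min(0.87, 0.17) = 0.17
  (a ∧ (c ∧ (c ∧ b))) = min(0.94, 0.17) = 0.17
  (a ⊃ c): min(1, 1 − 0.94 + 0.87) = 0.93
  ¬b: Łukasiewicz ¬ gives 1 − 0.17 = 0.83
  (b ⊃ ¬b): min(1, 1 − 0.17 + 0.83) = 1
  (b ⊃ (b ⊃ ¬b)): min(1, 1 − 0.17 + 1) = 1
  ((a ⊃ c) ⊃ (b ⊃ (b ⊃ ¬b))): min(1, 1 − 0.93 + 1) = 1
  ((a ∧ (c ∧ (c ∧ b))) ∨ ((a ⊃ c) ⊃ (b ⊃ (b ⊃ ¬b)))) = max(0.17, 1) = 1
  Łukasiewicz value = 1
Difference: 0.17 − 1 = -0.83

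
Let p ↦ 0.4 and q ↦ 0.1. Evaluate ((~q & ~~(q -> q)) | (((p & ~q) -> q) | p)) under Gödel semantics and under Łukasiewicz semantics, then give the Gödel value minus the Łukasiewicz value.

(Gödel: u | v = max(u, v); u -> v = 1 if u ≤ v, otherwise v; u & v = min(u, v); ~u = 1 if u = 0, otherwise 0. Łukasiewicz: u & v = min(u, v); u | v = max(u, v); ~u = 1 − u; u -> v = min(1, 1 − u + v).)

Gödel evaluation:
  ~q: Gödel ¬ of 0.1 = 0 (operand ≠ 0)
  (q -> q): 0.1 ≤ 0.1, so result = 1
  ~(q -> q): Gödel ¬ of 1 = 0 (operand ≠ 0)
  ~~(q -> q): Gödel ¬ of 0 = 1 (operand is 0)
  (~q & ~~(q -> q)) = min(0, 1) = 0
  ~q: Gödel ¬ of 0.1 = 0 (operand ≠ 0)
  (p & ~q) = min(0.4, 0) = 0
  ((p & ~q) -> q): 0 ≤ 0.1, so result = 1
  (((p & ~q) -> q) | p) = max(1, 0.4) = 1
  ((~q & ~~(q -> q)) | (((p & ~q) -> q) | p)) = max(0, 1) = 1
  Gödel value = 1
Łukasiewicz evaluation:
  ~q: Łukasiewicz ¬ gives 1 − 0.1 = 0.9
  (q -> q): min(1, 1 − 0.1 + 0.1) = 1
  ~(q -> q): Łukasiewicz ¬ gives 1 − 1 = 0
  ~~(q -> q): Łukasiewicz ¬ gives 1 − 0 = 1
  (~q & ~~(q -> q)) = min(0.9, 1) = 0.9
  ~q: Łukasiewicz ¬ gives 1 − 0.1 = 0.9
  (p & ~q) = min(0.4, 0.9) = 0.4
  ((p & ~q) -> q): min(1, 1 − 0.4 + 0.1) = 0.7
  (((p & ~q) -> q) | p) = max(0.7, 0.4) = 0.7
  ((~q & ~~(q -> q)) | (((p & ~q) -> q) | p)) = max(0.9, 0.7) = 0.9
  Łukasiewicz value = 0.9
Difference: 1 − 0.9 = 0.10

0.10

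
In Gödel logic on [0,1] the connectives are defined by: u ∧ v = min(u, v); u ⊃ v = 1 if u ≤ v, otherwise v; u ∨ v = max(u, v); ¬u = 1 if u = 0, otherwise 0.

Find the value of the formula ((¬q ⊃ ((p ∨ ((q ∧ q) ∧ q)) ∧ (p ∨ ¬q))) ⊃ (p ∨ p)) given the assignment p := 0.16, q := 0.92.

0.16

¬q: Gödel ¬ of 0.92 = 0 (operand ≠ 0)
(q ∧ q) = min(0.92, 0.92) = 0.92
((q ∧ q) ∧ q) = min(0.92, 0.92) = 0.92
(p ∨ ((q ∧ q) ∧ q)) = max(0.16, 0.92) = 0.92
¬q: Gödel ¬ of 0.92 = 0 (operand ≠ 0)
(p ∨ ¬q) = max(0.16, 0) = 0.16
((p ∨ ((q ∧ q) ∧ q)) ∧ (p ∨ ¬q)) = min(0.92, 0.16) = 0.16
(¬q ⊃ ((p ∨ ((q ∧ q) ∧ q)) ∧ (p ∨ ¬q))): 0 ≤ 0.16, so result = 1
(p ∨ p) = max(0.16, 0.16) = 0.16
((¬q ⊃ ((p ∨ ((q ∧ q) ∧ q)) ∧ (p ∨ ¬q))) ⊃ (p ∨ p)): 1 > 0.16, so result = 0.16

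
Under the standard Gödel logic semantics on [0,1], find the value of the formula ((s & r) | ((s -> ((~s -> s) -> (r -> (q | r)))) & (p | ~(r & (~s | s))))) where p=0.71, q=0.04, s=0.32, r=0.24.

(s & r) = min(0.32, 0.24) = 0.24
~s: Gödel ¬ of 0.32 = 0 (operand ≠ 0)
(~s -> s): 0 ≤ 0.32, so result = 1
(q | r) = max(0.04, 0.24) = 0.24
(r -> (q | r)): 0.24 ≤ 0.24, so result = 1
((~s -> s) -> (r -> (q | r))): 1 ≤ 1, so result = 1
(s -> ((~s -> s) -> (r -> (q | r)))): 0.32 ≤ 1, so result = 1
~s: Gödel ¬ of 0.32 = 0 (operand ≠ 0)
(~s | s) = max(0, 0.32) = 0.32
(r & (~s | s)) = min(0.24, 0.32) = 0.24
~(r & (~s | s)): Gödel ¬ of 0.24 = 0 (operand ≠ 0)
(p | ~(r & (~s | s))) = max(0.71, 0) = 0.71
((s -> ((~s -> s) -> (r -> (q | r)))) & (p | ~(r & (~s | s)))) = min(1, 0.71) = 0.71
((s & r) | ((s -> ((~s -> s) -> (r -> (q | r)))) & (p | ~(r & (~s | s))))) = max(0.24, 0.71) = 0.71

0.71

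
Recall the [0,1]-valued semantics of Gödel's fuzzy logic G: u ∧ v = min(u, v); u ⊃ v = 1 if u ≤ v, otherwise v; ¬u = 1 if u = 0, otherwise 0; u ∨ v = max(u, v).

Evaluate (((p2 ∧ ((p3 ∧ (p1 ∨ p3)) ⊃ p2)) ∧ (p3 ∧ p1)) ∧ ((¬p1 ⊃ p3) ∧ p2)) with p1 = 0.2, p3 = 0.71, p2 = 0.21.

0.20

(p1 ∨ p3) = max(0.2, 0.71) = 0.71
(p3 ∧ (p1 ∨ p3)) = min(0.71, 0.71) = 0.71
((p3 ∧ (p1 ∨ p3)) ⊃ p2): 0.71 > 0.21, so result = 0.21
(p2 ∧ ((p3 ∧ (p1 ∨ p3)) ⊃ p2)) = min(0.21, 0.21) = 0.21
(p3 ∧ p1) = min(0.71, 0.2) = 0.2
((p2 ∧ ((p3 ∧ (p1 ∨ p3)) ⊃ p2)) ∧ (p3 ∧ p1)) = min(0.21, 0.2) = 0.2
¬p1: Gödel ¬ of 0.2 = 0 (operand ≠ 0)
(¬p1 ⊃ p3): 0 ≤ 0.71, so result = 1
((¬p1 ⊃ p3) ∧ p2) = min(1, 0.21) = 0.21
(((p2 ∧ ((p3 ∧ (p1 ∨ p3)) ⊃ p2)) ∧ (p3 ∧ p1)) ∧ ((¬p1 ⊃ p3) ∧ p2)) = min(0.2, 0.21) = 0.2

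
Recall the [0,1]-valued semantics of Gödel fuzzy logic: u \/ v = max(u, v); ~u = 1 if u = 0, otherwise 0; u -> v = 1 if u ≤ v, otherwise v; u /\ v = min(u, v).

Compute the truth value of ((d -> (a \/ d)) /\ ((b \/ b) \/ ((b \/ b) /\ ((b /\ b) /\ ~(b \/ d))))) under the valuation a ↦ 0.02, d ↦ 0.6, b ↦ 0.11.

0.11

(a \/ d) = max(0.02, 0.6) = 0.6
(d -> (a \/ d)): 0.6 ≤ 0.6, so result = 1
(b \/ b) = max(0.11, 0.11) = 0.11
(b \/ b) = max(0.11, 0.11) = 0.11
(b /\ b) = min(0.11, 0.11) = 0.11
(b \/ d) = max(0.11, 0.6) = 0.6
~(b \/ d): Gödel ¬ of 0.6 = 0 (operand ≠ 0)
((b /\ b) /\ ~(b \/ d)) = min(0.11, 0) = 0
((b \/ b) /\ ((b /\ b) /\ ~(b \/ d))) = min(0.11, 0) = 0
((b \/ b) \/ ((b \/ b) /\ ((b /\ b) /\ ~(b \/ d)))) = max(0.11, 0) = 0.11
((d -> (a \/ d)) /\ ((b \/ b) \/ ((b \/ b) /\ ((b /\ b) /\ ~(b \/ d))))) = min(1, 0.11) = 0.11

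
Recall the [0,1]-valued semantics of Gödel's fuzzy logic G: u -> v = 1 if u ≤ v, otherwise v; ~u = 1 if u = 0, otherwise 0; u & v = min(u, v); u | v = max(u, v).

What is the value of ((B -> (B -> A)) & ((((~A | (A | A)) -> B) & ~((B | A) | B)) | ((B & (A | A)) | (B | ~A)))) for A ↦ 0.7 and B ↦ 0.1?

(B -> A): 0.1 ≤ 0.7, so result = 1
(B -> (B -> A)): 0.1 ≤ 1, so result = 1
~A: Gödel ¬ of 0.7 = 0 (operand ≠ 0)
(A | A) = max(0.7, 0.7) = 0.7
(~A | (A | A)) = max(0, 0.7) = 0.7
((~A | (A | A)) -> B): 0.7 > 0.1, so result = 0.1
(B | A) = max(0.1, 0.7) = 0.7
((B | A) | B) = max(0.7, 0.1) = 0.7
~((B | A) | B): Gödel ¬ of 0.7 = 0 (operand ≠ 0)
(((~A | (A | A)) -> B) & ~((B | A) | B)) = min(0.1, 0) = 0
(A | A) = max(0.7, 0.7) = 0.7
(B & (A | A)) = min(0.1, 0.7) = 0.1
~A: Gödel ¬ of 0.7 = 0 (operand ≠ 0)
(B | ~A) = max(0.1, 0) = 0.1
((B & (A | A)) | (B | ~A)) = max(0.1, 0.1) = 0.1
((((~A | (A | A)) -> B) & ~((B | A) | B)) | ((B & (A | A)) | (B | ~A))) = max(0, 0.1) = 0.1
((B -> (B -> A)) & ((((~A | (A | A)) -> B) & ~((B | A) | B)) | ((B & (A | A)) | (B | ~A)))) = min(1, 0.1) = 0.1

0.10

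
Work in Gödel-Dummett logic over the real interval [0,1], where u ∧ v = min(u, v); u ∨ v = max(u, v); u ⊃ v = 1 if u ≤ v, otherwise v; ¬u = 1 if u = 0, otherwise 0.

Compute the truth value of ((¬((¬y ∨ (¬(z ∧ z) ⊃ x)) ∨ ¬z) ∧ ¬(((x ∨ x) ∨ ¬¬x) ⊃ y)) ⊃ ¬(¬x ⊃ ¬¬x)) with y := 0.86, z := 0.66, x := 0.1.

1.00

¬y: Gödel ¬ of 0.86 = 0 (operand ≠ 0)
(z ∧ z) = min(0.66, 0.66) = 0.66
¬(z ∧ z): Gödel ¬ of 0.66 = 0 (operand ≠ 0)
(¬(z ∧ z) ⊃ x): 0 ≤ 0.1, so result = 1
(¬y ∨ (¬(z ∧ z) ⊃ x)) = max(0, 1) = 1
¬z: Gödel ¬ of 0.66 = 0 (operand ≠ 0)
((¬y ∨ (¬(z ∧ z) ⊃ x)) ∨ ¬z) = max(1, 0) = 1
¬((¬y ∨ (¬(z ∧ z) ⊃ x)) ∨ ¬z): Gödel ¬ of 1 = 0 (operand ≠ 0)
(x ∨ x) = max(0.1, 0.1) = 0.1
¬x: Gödel ¬ of 0.1 = 0 (operand ≠ 0)
¬¬x: Gödel ¬ of 0 = 1 (operand is 0)
((x ∨ x) ∨ ¬¬x) = max(0.1, 1) = 1
(((x ∨ x) ∨ ¬¬x) ⊃ y): 1 > 0.86, so result = 0.86
¬(((x ∨ x) ∨ ¬¬x) ⊃ y): Gödel ¬ of 0.86 = 0 (operand ≠ 0)
(¬((¬y ∨ (¬(z ∧ z) ⊃ x)) ∨ ¬z) ∧ ¬(((x ∨ x) ∨ ¬¬x) ⊃ y)) = min(0, 0) = 0
¬x: Gödel ¬ of 0.1 = 0 (operand ≠ 0)
¬x: Gödel ¬ of 0.1 = 0 (operand ≠ 0)
¬¬x: Gödel ¬ of 0 = 1 (operand is 0)
(¬x ⊃ ¬¬x): 0 ≤ 1, so result = 1
¬(¬x ⊃ ¬¬x): Gödel ¬ of 1 = 0 (operand ≠ 0)
((¬((¬y ∨ (¬(z ∧ z) ⊃ x)) ∨ ¬z) ∧ ¬(((x ∨ x) ∨ ¬¬x) ⊃ y)) ⊃ ¬(¬x ⊃ ¬¬x)): 0 ≤ 0, so result = 1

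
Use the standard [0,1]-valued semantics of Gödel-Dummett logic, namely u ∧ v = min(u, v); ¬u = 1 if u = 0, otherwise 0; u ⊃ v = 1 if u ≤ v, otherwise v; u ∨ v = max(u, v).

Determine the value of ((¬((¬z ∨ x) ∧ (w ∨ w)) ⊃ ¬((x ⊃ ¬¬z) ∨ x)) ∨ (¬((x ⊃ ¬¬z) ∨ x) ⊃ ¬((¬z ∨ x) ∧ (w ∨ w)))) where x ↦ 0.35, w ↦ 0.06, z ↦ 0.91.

1.00

¬z: Gödel ¬ of 0.91 = 0 (operand ≠ 0)
(¬z ∨ x) = max(0, 0.35) = 0.35
(w ∨ w) = max(0.06, 0.06) = 0.06
((¬z ∨ x) ∧ (w ∨ w)) = min(0.35, 0.06) = 0.06
¬((¬z ∨ x) ∧ (w ∨ w)): Gödel ¬ of 0.06 = 0 (operand ≠ 0)
¬z: Gödel ¬ of 0.91 = 0 (operand ≠ 0)
¬¬z: Gödel ¬ of 0 = 1 (operand is 0)
(x ⊃ ¬¬z): 0.35 ≤ 1, so result = 1
((x ⊃ ¬¬z) ∨ x) = max(1, 0.35) = 1
¬((x ⊃ ¬¬z) ∨ x): Gödel ¬ of 1 = 0 (operand ≠ 0)
(¬((¬z ∨ x) ∧ (w ∨ w)) ⊃ ¬((x ⊃ ¬¬z) ∨ x)): 0 ≤ 0, so result = 1
¬z: Gödel ¬ of 0.91 = 0 (operand ≠ 0)
¬¬z: Gödel ¬ of 0 = 1 (operand is 0)
(x ⊃ ¬¬z): 0.35 ≤ 1, so result = 1
((x ⊃ ¬¬z) ∨ x) = max(1, 0.35) = 1
¬((x ⊃ ¬¬z) ∨ x): Gödel ¬ of 1 = 0 (operand ≠ 0)
¬z: Gödel ¬ of 0.91 = 0 (operand ≠ 0)
(¬z ∨ x) = max(0, 0.35) = 0.35
(w ∨ w) = max(0.06, 0.06) = 0.06
((¬z ∨ x) ∧ (w ∨ w)) = min(0.35, 0.06) = 0.06
¬((¬z ∨ x) ∧ (w ∨ w)): Gödel ¬ of 0.06 = 0 (operand ≠ 0)
(¬((x ⊃ ¬¬z) ∨ x) ⊃ ¬((¬z ∨ x) ∧ (w ∨ w))): 0 ≤ 0, so result = 1
((¬((¬z ∨ x) ∧ (w ∨ w)) ⊃ ¬((x ⊃ ¬¬z) ∨ x)) ∨ (¬((x ⊃ ¬¬z) ∨ x) ⊃ ¬((¬z ∨ x) ∧ (w ∨ w)))) = max(1, 1) = 1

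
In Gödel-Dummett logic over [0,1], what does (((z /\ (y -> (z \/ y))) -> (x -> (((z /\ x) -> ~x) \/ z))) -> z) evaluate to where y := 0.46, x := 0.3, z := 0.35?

(z \/ y) = max(0.35, 0.46) = 0.46
(y -> (z \/ y)): 0.46 ≤ 0.46, so result = 1
(z /\ (y -> (z \/ y))) = min(0.35, 1) = 0.35
(z /\ x) = min(0.35, 0.3) = 0.3
~x: Gödel ¬ of 0.3 = 0 (operand ≠ 0)
((z /\ x) -> ~x): 0.3 > 0, so result = 0
(((z /\ x) -> ~x) \/ z) = max(0, 0.35) = 0.35
(x -> (((z /\ x) -> ~x) \/ z)): 0.3 ≤ 0.35, so result = 1
((z /\ (y -> (z \/ y))) -> (x -> (((z /\ x) -> ~x) \/ z))): 0.35 ≤ 1, so result = 1
(((z /\ (y -> (z \/ y))) -> (x -> (((z /\ x) -> ~x) \/ z))) -> z): 1 > 0.35, so result = 0.35

0.35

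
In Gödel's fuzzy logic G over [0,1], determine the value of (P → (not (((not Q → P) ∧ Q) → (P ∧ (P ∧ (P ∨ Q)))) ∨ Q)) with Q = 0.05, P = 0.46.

0.05

not Q: Gödel ¬ of 0.05 = 0 (operand ≠ 0)
(not Q → P): 0 ≤ 0.46, so result = 1
((not Q → P) ∧ Q) = min(1, 0.05) = 0.05
(P ∨ Q) = max(0.46, 0.05) = 0.46
(P ∧ (P ∨ Q)) = min(0.46, 0.46) = 0.46
(P ∧ (P ∧ (P ∨ Q))) = min(0.46, 0.46) = 0.46
(((not Q → P) ∧ Q) → (P ∧ (P ∧ (P ∨ Q)))): 0.05 ≤ 0.46, so result = 1
not (((not Q → P) ∧ Q) → (P ∧ (P ∧ (P ∨ Q)))): Gödel ¬ of 1 = 0 (operand ≠ 0)
(not (((not Q → P) ∧ Q) → (P ∧ (P ∧ (P ∨ Q)))) ∨ Q) = max(0, 0.05) = 0.05
(P → (not (((not Q → P) ∧ Q) → (P ∧ (P ∧ (P ∨ Q)))) ∨ Q)): 0.46 > 0.05, so result = 0.05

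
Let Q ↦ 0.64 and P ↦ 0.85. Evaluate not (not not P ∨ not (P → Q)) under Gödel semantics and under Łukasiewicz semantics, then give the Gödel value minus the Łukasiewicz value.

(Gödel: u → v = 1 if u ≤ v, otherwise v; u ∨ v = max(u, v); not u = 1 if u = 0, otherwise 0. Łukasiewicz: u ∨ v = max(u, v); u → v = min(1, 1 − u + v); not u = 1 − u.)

Gödel evaluation:
  not P: Gödel ¬ of 0.85 = 0 (operand ≠ 0)
  not not P: Gödel ¬ of 0 = 1 (operand is 0)
  (P → Q): 0.85 > 0.64, so result = 0.64
  not (P → Q): Gödel ¬ of 0.64 = 0 (operand ≠ 0)
  (not not P ∨ not (P → Q)) = max(1, 0) = 1
  not (not not P ∨ not (P → Q)): Gödel ¬ of 1 = 0 (operand ≠ 0)
  Gödel value = 0
Łukasiewicz evaluation:
  not P: Łukasiewicz ¬ gives 1 − 0.85 = 0.15
  not not P: Łukasiewicz ¬ gives 1 − 0.15 = 0.85
  (P → Q): min(1, 1 − 0.85 + 0.64) = 0.79
  not (P → Q): Łukasiewicz ¬ gives 1 − 0.79 = 0.21
  (not not P ∨ not (P → Q)) = max(0.85, 0.21) = 0.85
  not (not not P ∨ not (P → Q)): Łukasiewicz ¬ gives 1 − 0.85 = 0.15
  Łukasiewicz value = 0.15
Difference: 0 − 0.15 = -0.15

-0.15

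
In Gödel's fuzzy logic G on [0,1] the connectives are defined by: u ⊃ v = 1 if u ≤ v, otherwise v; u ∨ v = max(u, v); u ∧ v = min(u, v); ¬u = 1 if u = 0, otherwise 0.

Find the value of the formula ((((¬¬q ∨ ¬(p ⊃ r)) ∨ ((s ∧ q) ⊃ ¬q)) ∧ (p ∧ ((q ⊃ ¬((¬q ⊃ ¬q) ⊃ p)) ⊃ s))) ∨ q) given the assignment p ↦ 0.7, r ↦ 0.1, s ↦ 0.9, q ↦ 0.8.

0.80

¬q: Gödel ¬ of 0.8 = 0 (operand ≠ 0)
¬¬q: Gödel ¬ of 0 = 1 (operand is 0)
(p ⊃ r): 0.7 > 0.1, so result = 0.1
¬(p ⊃ r): Gödel ¬ of 0.1 = 0 (operand ≠ 0)
(¬¬q ∨ ¬(p ⊃ r)) = max(1, 0) = 1
(s ∧ q) = min(0.9, 0.8) = 0.8
¬q: Gödel ¬ of 0.8 = 0 (operand ≠ 0)
((s ∧ q) ⊃ ¬q): 0.8 > 0, so result = 0
((¬¬q ∨ ¬(p ⊃ r)) ∨ ((s ∧ q) ⊃ ¬q)) = max(1, 0) = 1
¬q: Gödel ¬ of 0.8 = 0 (operand ≠ 0)
¬q: Gödel ¬ of 0.8 = 0 (operand ≠ 0)
(¬q ⊃ ¬q): 0 ≤ 0, so result = 1
((¬q ⊃ ¬q) ⊃ p): 1 > 0.7, so result = 0.7
¬((¬q ⊃ ¬q) ⊃ p): Gödel ¬ of 0.7 = 0 (operand ≠ 0)
(q ⊃ ¬((¬q ⊃ ¬q) ⊃ p)): 0.8 > 0, so result = 0
((q ⊃ ¬((¬q ⊃ ¬q) ⊃ p)) ⊃ s): 0 ≤ 0.9, so result = 1
(p ∧ ((q ⊃ ¬((¬q ⊃ ¬q) ⊃ p)) ⊃ s)) = min(0.7, 1) = 0.7
(((¬¬q ∨ ¬(p ⊃ r)) ∨ ((s ∧ q) ⊃ ¬q)) ∧ (p ∧ ((q ⊃ ¬((¬q ⊃ ¬q) ⊃ p)) ⊃ s))) = min(1, 0.7) = 0.7
((((¬¬q ∨ ¬(p ⊃ r)) ∨ ((s ∧ q) ⊃ ¬q)) ∧ (p ∧ ((q ⊃ ¬((¬q ⊃ ¬q) ⊃ p)) ⊃ s))) ∨ q) = max(0.7, 0.8) = 0.8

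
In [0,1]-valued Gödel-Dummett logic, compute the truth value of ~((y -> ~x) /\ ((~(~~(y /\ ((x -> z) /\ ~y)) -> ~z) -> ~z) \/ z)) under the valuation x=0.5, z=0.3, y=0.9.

~x: Gödel ¬ of 0.5 = 0 (operand ≠ 0)
(y -> ~x): 0.9 > 0, so result = 0
(x -> z): 0.5 > 0.3, so result = 0.3
~y: Gödel ¬ of 0.9 = 0 (operand ≠ 0)
((x -> z) /\ ~y) = min(0.3, 0) = 0
(y /\ ((x -> z) /\ ~y)) = min(0.9, 0) = 0
~(y /\ ((x -> z) /\ ~y)): Gödel ¬ of 0 = 1 (operand is 0)
~~(y /\ ((x -> z) /\ ~y)): Gödel ¬ of 1 = 0 (operand ≠ 0)
~z: Gödel ¬ of 0.3 = 0 (operand ≠ 0)
(~~(y /\ ((x -> z) /\ ~y)) -> ~z): 0 ≤ 0, so result = 1
~(~~(y /\ ((x -> z) /\ ~y)) -> ~z): Gödel ¬ of 1 = 0 (operand ≠ 0)
~z: Gödel ¬ of 0.3 = 0 (operand ≠ 0)
(~(~~(y /\ ((x -> z) /\ ~y)) -> ~z) -> ~z): 0 ≤ 0, so result = 1
((~(~~(y /\ ((x -> z) /\ ~y)) -> ~z) -> ~z) \/ z) = max(1, 0.3) = 1
((y -> ~x) /\ ((~(~~(y /\ ((x -> z) /\ ~y)) -> ~z) -> ~z) \/ z)) = min(0, 1) = 0
~((y -> ~x) /\ ((~(~~(y /\ ((x -> z) /\ ~y)) -> ~z) -> ~z) \/ z)): Gödel ¬ of 0 = 1 (operand is 0)

1.00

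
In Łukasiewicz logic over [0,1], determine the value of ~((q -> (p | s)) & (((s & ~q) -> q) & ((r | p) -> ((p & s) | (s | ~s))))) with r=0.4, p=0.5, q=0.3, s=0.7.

0.40

(p | s) = max(0.5, 0.7) = 0.7
(q -> (p | s)): min(1, 1 − 0.3 + 0.7) = 1
~q: Łukasiewicz ¬ gives 1 − 0.3 = 0.7
(s & ~q) = min(0.7, 0.7) = 0.7
((s & ~q) -> q): min(1, 1 − 0.7 + 0.3) = 0.6
(r | p) = max(0.4, 0.5) = 0.5
(p & s) = min(0.5, 0.7) = 0.5
~s: Łukasiewicz ¬ gives 1 − 0.7 = 0.3
(s | ~s) = max(0.7, 0.3) = 0.7
((p & s) | (s | ~s)) = max(0.5, 0.7) = 0.7
((r | p) -> ((p & s) | (s | ~s))): min(1, 1 − 0.5 + 0.7) = 1
(((s & ~q) -> q) & ((r | p) -> ((p & s) | (s | ~s)))) = min(0.6, 1) = 0.6
((q -> (p | s)) & (((s & ~q) -> q) & ((r | p) -> ((p & s) | (s | ~s))))) = min(1, 0.6) = 0.6
~((q -> (p | s)) & (((s & ~q) -> q) & ((r | p) -> ((p & s) | (s | ~s))))): Łukasiewicz ¬ gives 1 − 0.6 = 0.4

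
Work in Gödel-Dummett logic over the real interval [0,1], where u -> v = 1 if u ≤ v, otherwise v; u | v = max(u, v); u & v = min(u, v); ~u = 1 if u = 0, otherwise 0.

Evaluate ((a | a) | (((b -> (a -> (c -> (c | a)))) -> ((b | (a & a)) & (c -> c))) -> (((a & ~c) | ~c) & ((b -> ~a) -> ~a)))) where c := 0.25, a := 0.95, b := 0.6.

0.95

(a | a) = max(0.95, 0.95) = 0.95
(c | a) = max(0.25, 0.95) = 0.95
(c -> (c | a)): 0.25 ≤ 0.95, so result = 1
(a -> (c -> (c | a))): 0.95 ≤ 1, so result = 1
(b -> (a -> (c -> (c | a)))): 0.6 ≤ 1, so result = 1
(a & a) = min(0.95, 0.95) = 0.95
(b | (a & a)) = max(0.6, 0.95) = 0.95
(c -> c): 0.25 ≤ 0.25, so result = 1
((b | (a & a)) & (c -> c)) = min(0.95, 1) = 0.95
((b -> (a -> (c -> (c | a)))) -> ((b | (a & a)) & (c -> c))): 1 > 0.95, so result = 0.95
~c: Gödel ¬ of 0.25 = 0 (operand ≠ 0)
(a & ~c) = min(0.95, 0) = 0
~c: Gödel ¬ of 0.25 = 0 (operand ≠ 0)
((a & ~c) | ~c) = max(0, 0) = 0
~a: Gödel ¬ of 0.95 = 0 (operand ≠ 0)
(b -> ~a): 0.6 > 0, so result = 0
~a: Gödel ¬ of 0.95 = 0 (operand ≠ 0)
((b -> ~a) -> ~a): 0 ≤ 0, so result = 1
(((a & ~c) | ~c) & ((b -> ~a) -> ~a)) = min(0, 1) = 0
(((b -> (a -> (c -> (c | a)))) -> ((b | (a & a)) & (c -> c))) -> (((a & ~c) | ~c) & ((b -> ~a) -> ~a))): 0.95 > 0, so result = 0
((a | a) | (((b -> (a -> (c -> (c | a)))) -> ((b | (a & a)) & (c -> c))) -> (((a & ~c) | ~c) & ((b -> ~a) -> ~a)))) = max(0.95, 0) = 0.95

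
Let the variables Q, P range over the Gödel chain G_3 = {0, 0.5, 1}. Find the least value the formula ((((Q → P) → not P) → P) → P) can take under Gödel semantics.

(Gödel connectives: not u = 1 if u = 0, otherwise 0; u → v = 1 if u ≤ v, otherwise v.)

The minimum is attained at Q = 0, P = 0.5:
  (Q → P): 0 ≤ 0.5, so result = 1
  not P: Gödel ¬ of 0.5 = 0 (operand ≠ 0)
  ((Q → P) → not P): 1 > 0, so result = 0
  (((Q → P) → not P) → P): 0 ≤ 0.5, so result = 1
  ((((Q → P) → not P) → P) → P): 1 > 0.5, so result = 0.5
Checking all 9 assignments confirms none give a value below 0.50.

0.50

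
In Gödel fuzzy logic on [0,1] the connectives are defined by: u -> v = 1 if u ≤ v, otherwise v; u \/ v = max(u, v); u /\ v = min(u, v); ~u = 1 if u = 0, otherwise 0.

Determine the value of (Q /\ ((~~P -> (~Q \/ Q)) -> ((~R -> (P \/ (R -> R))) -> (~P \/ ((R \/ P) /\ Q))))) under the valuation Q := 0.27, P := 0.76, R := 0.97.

~P: Gödel ¬ of 0.76 = 0 (operand ≠ 0)
~~P: Gödel ¬ of 0 = 1 (operand is 0)
~Q: Gödel ¬ of 0.27 = 0 (operand ≠ 0)
(~Q \/ Q) = max(0, 0.27) = 0.27
(~~P -> (~Q \/ Q)): 1 > 0.27, so result = 0.27
~R: Gödel ¬ of 0.97 = 0 (operand ≠ 0)
(R -> R): 0.97 ≤ 0.97, so result = 1
(P \/ (R -> R)) = max(0.76, 1) = 1
(~R -> (P \/ (R -> R))): 0 ≤ 1, so result = 1
~P: Gödel ¬ of 0.76 = 0 (operand ≠ 0)
(R \/ P) = max(0.97, 0.76) = 0.97
((R \/ P) /\ Q) = min(0.97, 0.27) = 0.27
(~P \/ ((R \/ P) /\ Q)) = max(0, 0.27) = 0.27
((~R -> (P \/ (R -> R))) -> (~P \/ ((R \/ P) /\ Q))): 1 > 0.27, so result = 0.27
((~~P -> (~Q \/ Q)) -> ((~R -> (P \/ (R -> R))) -> (~P \/ ((R \/ P) /\ Q)))): 0.27 ≤ 0.27, so result = 1
(Q /\ ((~~P -> (~Q \/ Q)) -> ((~R -> (P \/ (R -> R))) -> (~P \/ ((R \/ P) /\ Q))))) = min(0.27, 1) = 0.27

0.27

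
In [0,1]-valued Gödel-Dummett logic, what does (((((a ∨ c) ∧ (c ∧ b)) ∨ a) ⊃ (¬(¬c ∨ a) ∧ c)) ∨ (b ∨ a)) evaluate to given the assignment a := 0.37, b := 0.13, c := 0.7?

(a ∨ c) = max(0.37, 0.7) = 0.7
(c ∧ b) = min(0.7, 0.13) = 0.13
((a ∨ c) ∧ (c ∧ b)) = min(0.7, 0.13) = 0.13
(((a ∨ c) ∧ (c ∧ b)) ∨ a) = max(0.13, 0.37) = 0.37
¬c: Gödel ¬ of 0.7 = 0 (operand ≠ 0)
(¬c ∨ a) = max(0, 0.37) = 0.37
¬(¬c ∨ a): Gödel ¬ of 0.37 = 0 (operand ≠ 0)
(¬(¬c ∨ a) ∧ c) = min(0, 0.7) = 0
((((a ∨ c) ∧ (c ∧ b)) ∨ a) ⊃ (¬(¬c ∨ a) ∧ c)): 0.37 > 0, so result = 0
(b ∨ a) = max(0.13, 0.37) = 0.37
(((((a ∨ c) ∧ (c ∧ b)) ∨ a) ⊃ (¬(¬c ∨ a) ∧ c)) ∨ (b ∨ a)) = max(0, 0.37) = 0.37

0.37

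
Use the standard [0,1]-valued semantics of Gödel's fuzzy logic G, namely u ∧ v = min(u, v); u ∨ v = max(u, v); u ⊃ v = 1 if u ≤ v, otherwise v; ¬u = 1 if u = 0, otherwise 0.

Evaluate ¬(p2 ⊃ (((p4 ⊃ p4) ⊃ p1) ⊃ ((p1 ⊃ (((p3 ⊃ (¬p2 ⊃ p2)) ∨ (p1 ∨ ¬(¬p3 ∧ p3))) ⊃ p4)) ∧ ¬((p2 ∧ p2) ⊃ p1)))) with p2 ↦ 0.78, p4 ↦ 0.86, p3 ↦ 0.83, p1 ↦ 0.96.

1.00

(p4 ⊃ p4): 0.86 ≤ 0.86, so result = 1
((p4 ⊃ p4) ⊃ p1): 1 > 0.96, so result = 0.96
¬p2: Gödel ¬ of 0.78 = 0 (operand ≠ 0)
(¬p2 ⊃ p2): 0 ≤ 0.78, so result = 1
(p3 ⊃ (¬p2 ⊃ p2)): 0.83 ≤ 1, so result = 1
¬p3: Gödel ¬ of 0.83 = 0 (operand ≠ 0)
(¬p3 ∧ p3) = min(0, 0.83) = 0
¬(¬p3 ∧ p3): Gödel ¬ of 0 = 1 (operand is 0)
(p1 ∨ ¬(¬p3 ∧ p3)) = max(0.96, 1) = 1
((p3 ⊃ (¬p2 ⊃ p2)) ∨ (p1 ∨ ¬(¬p3 ∧ p3))) = max(1, 1) = 1
(((p3 ⊃ (¬p2 ⊃ p2)) ∨ (p1 ∨ ¬(¬p3 ∧ p3))) ⊃ p4): 1 > 0.86, so result = 0.86
(p1 ⊃ (((p3 ⊃ (¬p2 ⊃ p2)) ∨ (p1 ∨ ¬(¬p3 ∧ p3))) ⊃ p4)): 0.96 > 0.86, so result = 0.86
(p2 ∧ p2) = min(0.78, 0.78) = 0.78
((p2 ∧ p2) ⊃ p1): 0.78 ≤ 0.96, so result = 1
¬((p2 ∧ p2) ⊃ p1): Gödel ¬ of 1 = 0 (operand ≠ 0)
((p1 ⊃ (((p3 ⊃ (¬p2 ⊃ p2)) ∨ (p1 ∨ ¬(¬p3 ∧ p3))) ⊃ p4)) ∧ ¬((p2 ∧ p2) ⊃ p1)) = min(0.86, 0) = 0
(((p4 ⊃ p4) ⊃ p1) ⊃ ((p1 ⊃ (((p3 ⊃ (¬p2 ⊃ p2)) ∨ (p1 ∨ ¬(¬p3 ∧ p3))) ⊃ p4)) ∧ ¬((p2 ∧ p2) ⊃ p1))): 0.96 > 0, so result = 0
(p2 ⊃ (((p4 ⊃ p4) ⊃ p1) ⊃ ((p1 ⊃ (((p3 ⊃ (¬p2 ⊃ p2)) ∨ (p1 ∨ ¬(¬p3 ∧ p3))) ⊃ p4)) ∧ ¬((p2 ∧ p2) ⊃ p1)))): 0.78 > 0, so result = 0
¬(p2 ⊃ (((p4 ⊃ p4) ⊃ p1) ⊃ ((p1 ⊃ (((p3 ⊃ (¬p2 ⊃ p2)) ∨ (p1 ∨ ¬(¬p3 ∧ p3))) ⊃ p4)) ∧ ¬((p2 ∧ p2) ⊃ p1)))): Gödel ¬ of 0 = 1 (operand is 0)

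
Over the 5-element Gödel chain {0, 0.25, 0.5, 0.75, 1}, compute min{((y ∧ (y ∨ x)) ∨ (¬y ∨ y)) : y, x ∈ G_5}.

0.25

The minimum is attained at y = 0.25, x = 0:
  (y ∨ x) = max(0.25, 0) = 0.25
  (y ∧ (y ∨ x)) = min(0.25, 0.25) = 0.25
  ¬y: Gödel ¬ of 0.25 = 0 (operand ≠ 0)
  (¬y ∨ y) = max(0, 0.25) = 0.25
  ((y ∧ (y ∨ x)) ∨ (¬y ∨ y)) = max(0.25, 0.25) = 0.25
Checking all 25 assignments confirms none give a value below 0.25.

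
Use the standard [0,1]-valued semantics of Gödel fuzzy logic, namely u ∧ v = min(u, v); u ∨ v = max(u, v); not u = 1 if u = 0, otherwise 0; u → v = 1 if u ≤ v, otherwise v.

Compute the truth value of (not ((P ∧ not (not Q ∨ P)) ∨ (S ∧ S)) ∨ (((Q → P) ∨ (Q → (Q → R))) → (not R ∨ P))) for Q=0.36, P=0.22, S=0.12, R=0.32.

0.22

not Q: Gödel ¬ of 0.36 = 0 (operand ≠ 0)
(not Q ∨ P) = max(0, 0.22) = 0.22
not (not Q ∨ P): Gödel ¬ of 0.22 = 0 (operand ≠ 0)
(P ∧ not (not Q ∨ P)) = min(0.22, 0) = 0
(S ∧ S) = min(0.12, 0.12) = 0.12
((P ∧ not (not Q ∨ P)) ∨ (S ∧ S)) = max(0, 0.12) = 0.12
not ((P ∧ not (not Q ∨ P)) ∨ (S ∧ S)): Gödel ¬ of 0.12 = 0 (operand ≠ 0)
(Q → P): 0.36 > 0.22, so result = 0.22
(Q → R): 0.36 > 0.32, so result = 0.32
(Q → (Q → R)): 0.36 > 0.32, so result = 0.32
((Q → P) ∨ (Q → (Q → R))) = max(0.22, 0.32) = 0.32
not R: Gödel ¬ of 0.32 = 0 (operand ≠ 0)
(not R ∨ P) = max(0, 0.22) = 0.22
(((Q → P) ∨ (Q → (Q → R))) → (not R ∨ P)): 0.32 > 0.22, so result = 0.22
(not ((P ∧ not (not Q ∨ P)) ∨ (S ∧ S)) ∨ (((Q → P) ∨ (Q → (Q → R))) → (not R ∨ P))) = max(0, 0.22) = 0.22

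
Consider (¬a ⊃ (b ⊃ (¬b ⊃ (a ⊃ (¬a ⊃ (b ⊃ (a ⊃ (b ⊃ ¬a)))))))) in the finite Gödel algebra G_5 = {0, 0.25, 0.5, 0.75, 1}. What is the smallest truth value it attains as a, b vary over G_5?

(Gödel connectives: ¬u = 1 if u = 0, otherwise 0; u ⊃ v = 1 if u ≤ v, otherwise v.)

Every assignment gives 1. For instance at a = 0, b = 0:
  ¬a: Gödel ¬ of 0 = 1 (operand is 0)
  ¬b: Gödel ¬ of 0 = 1 (operand is 0)
  ¬a: Gödel ¬ of 0 = 1 (operand is 0)
  ¬a: Gödel ¬ of 0 = 1 (operand is 0)
  (b ⊃ ¬a): 0 ≤ 1, so result = 1
  (a ⊃ (b ⊃ ¬a)): 0 ≤ 1, so result = 1
  (b ⊃ (a ⊃ (b ⊃ ¬a))): 0 ≤ 1, so result = 1
  (¬a ⊃ (b ⊃ (a ⊃ (b ⊃ ¬a)))): 1 ≤ 1, so result = 1
  (a ⊃ (¬a ⊃ (b ⊃ (a ⊃ (b ⊃ ¬a))))): 0 ≤ 1, so result = 1
  (¬b ⊃ (a ⊃ (¬a ⊃ (b ⊃ (a ⊃ (b ⊃ ¬a)))))): 1 ≤ 1, so result = 1
  (b ⊃ (¬b ⊃ (a ⊃ (¬a ⊃ (b ⊃ (a ⊃ (b ⊃ ¬a))))))): 0 ≤ 1, so result = 1
  (¬a ⊃ (b ⊃ (¬b ⊃ (a ⊃ (¬a ⊃ (b ⊃ (a ⊃ (b ⊃ ¬a)))))))): 1 ≤ 1, so result = 1
All 25 assignments give value 1 — the formula is a G_5-tautology.

1.00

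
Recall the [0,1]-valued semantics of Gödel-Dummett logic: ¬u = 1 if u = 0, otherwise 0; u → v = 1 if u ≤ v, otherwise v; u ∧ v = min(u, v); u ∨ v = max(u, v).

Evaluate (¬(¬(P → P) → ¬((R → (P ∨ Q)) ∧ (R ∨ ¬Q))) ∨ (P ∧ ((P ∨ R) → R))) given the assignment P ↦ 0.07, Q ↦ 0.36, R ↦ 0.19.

(P → P): 0.07 ≤ 0.07, so result = 1
¬(P → P): Gödel ¬ of 1 = 0 (operand ≠ 0)
(P ∨ Q) = max(0.07, 0.36) = 0.36
(R → (P ∨ Q)): 0.19 ≤ 0.36, so result = 1
¬Q: Gödel ¬ of 0.36 = 0 (operand ≠ 0)
(R ∨ ¬Q) = max(0.19, 0) = 0.19
((R → (P ∨ Q)) ∧ (R ∨ ¬Q)) = min(1, 0.19) = 0.19
¬((R → (P ∨ Q)) ∧ (R ∨ ¬Q)): Gödel ¬ of 0.19 = 0 (operand ≠ 0)
(¬(P → P) → ¬((R → (P ∨ Q)) ∧ (R ∨ ¬Q))): 0 ≤ 0, so result = 1
¬(¬(P → P) → ¬((R → (P ∨ Q)) ∧ (R ∨ ¬Q))): Gödel ¬ of 1 = 0 (operand ≠ 0)
(P ∨ R) = max(0.07, 0.19) = 0.19
((P ∨ R) → R): 0.19 ≤ 0.19, so result = 1
(P ∧ ((P ∨ R) → R)) = min(0.07, 1) = 0.07
(¬(¬(P → P) → ¬((R → (P ∨ Q)) ∧ (R ∨ ¬Q))) ∨ (P ∧ ((P ∨ R) → R))) = max(0, 0.07) = 0.07

0.07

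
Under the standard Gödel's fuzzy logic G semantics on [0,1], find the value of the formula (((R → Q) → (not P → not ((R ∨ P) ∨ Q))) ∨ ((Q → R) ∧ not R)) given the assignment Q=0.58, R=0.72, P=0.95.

1.00

(R → Q): 0.72 > 0.58, so result = 0.58
not P: Gödel ¬ of 0.95 = 0 (operand ≠ 0)
(R ∨ P) = max(0.72, 0.95) = 0.95
((R ∨ P) ∨ Q) = max(0.95, 0.58) = 0.95
not ((R ∨ P) ∨ Q): Gödel ¬ of 0.95 = 0 (operand ≠ 0)
(not P → not ((R ∨ P) ∨ Q)): 0 ≤ 0, so result = 1
((R → Q) → (not P → not ((R ∨ P) ∨ Q))): 0.58 ≤ 1, so result = 1
(Q → R): 0.58 ≤ 0.72, so result = 1
not R: Gödel ¬ of 0.72 = 0 (operand ≠ 0)
((Q → R) ∧ not R) = min(1, 0) = 0
(((R → Q) → (not P → not ((R ∨ P) ∨ Q))) ∨ ((Q → R) ∧ not R)) = max(1, 0) = 1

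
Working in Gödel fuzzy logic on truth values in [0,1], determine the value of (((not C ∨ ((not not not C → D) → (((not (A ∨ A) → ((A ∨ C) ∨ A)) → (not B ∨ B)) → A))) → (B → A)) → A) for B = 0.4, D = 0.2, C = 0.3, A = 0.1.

not C: Gödel ¬ of 0.3 = 0 (operand ≠ 0)
not C: Gödel ¬ of 0.3 = 0 (operand ≠ 0)
not not C: Gödel ¬ of 0 = 1 (operand is 0)
not not not C: Gödel ¬ of 1 = 0 (operand ≠ 0)
(not not not C → D): 0 ≤ 0.2, so result = 1
(A ∨ A) = max(0.1, 0.1) = 0.1
not (A ∨ A): Gödel ¬ of 0.1 = 0 (operand ≠ 0)
(A ∨ C) = max(0.1, 0.3) = 0.3
((A ∨ C) ∨ A) = max(0.3, 0.1) = 0.3
(not (A ∨ A) → ((A ∨ C) ∨ A)): 0 ≤ 0.3, so result = 1
not B: Gödel ¬ of 0.4 = 0 (operand ≠ 0)
(not B ∨ B) = max(0, 0.4) = 0.4
((not (A ∨ A) → ((A ∨ C) ∨ A)) → (not B ∨ B)): 1 > 0.4, so result = 0.4
(((not (A ∨ A) → ((A ∨ C) ∨ A)) → (not B ∨ B)) → A): 0.4 > 0.1, so result = 0.1
((not not not C → D) → (((not (A ∨ A) → ((A ∨ C) ∨ A)) → (not B ∨ B)) → A)): 1 > 0.1, so result = 0.1
(not C ∨ ((not not not C → D) → (((not (A ∨ A) → ((A ∨ C) ∨ A)) → (not B ∨ B)) → A))) = max(0, 0.1) = 0.1
(B → A): 0.4 > 0.1, so result = 0.1
((not C ∨ ((not not not C → D) → (((not (A ∨ A) → ((A ∨ C) ∨ A)) → (not B ∨ B)) → A))) → (B → A)): 0.1 ≤ 0.1, so result = 1
(((not C ∨ ((not not not C → D) → (((not (A ∨ A) → ((A ∨ C) ∨ A)) → (not B ∨ B)) → A))) → (B → A)) → A): 1 > 0.1, so result = 0.1

0.10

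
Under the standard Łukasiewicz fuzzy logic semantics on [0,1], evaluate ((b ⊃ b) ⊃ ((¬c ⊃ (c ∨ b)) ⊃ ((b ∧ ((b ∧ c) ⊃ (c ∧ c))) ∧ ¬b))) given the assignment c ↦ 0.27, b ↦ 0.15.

0.61

(b ⊃ b): min(1, 1 − 0.15 + 0.15) = 1
¬c: Łukasiewicz ¬ gives 1 − 0.27 = 0.73
(c ∨ b) = max(0.27, 0.15) = 0.27
(¬c ⊃ (c ∨ b)): min(1, 1 − 0.73 + 0.27) = 0.54
(b ∧ c) = min(0.15, 0.27) = 0.15
(c ∧ c) = min(0.27, 0.27) = 0.27
((b ∧ c) ⊃ (c ∧ c)): min(1, 1 − 0.15 + 0.27) = 1
(b ∧ ((b ∧ c) ⊃ (c ∧ c))) = min(0.15, 1) = 0.15
¬b: Łukasiewicz ¬ gives 1 − 0.15 = 0.85
((b ∧ ((b ∧ c) ⊃ (c ∧ c))) ∧ ¬b) = min(0.15, 0.85) = 0.15
((¬c ⊃ (c ∨ b)) ⊃ ((b ∧ ((b ∧ c) ⊃ (c ∧ c))) ∧ ¬b)): min(1, 1 − 0.54 + 0.15) = 0.61
((b ⊃ b) ⊃ ((¬c ⊃ (c ∨ b)) ⊃ ((b ∧ ((b ∧ c) ⊃ (c ∧ c))) ∧ ¬b))): min(1, 1 − 1 + 0.61) = 0.61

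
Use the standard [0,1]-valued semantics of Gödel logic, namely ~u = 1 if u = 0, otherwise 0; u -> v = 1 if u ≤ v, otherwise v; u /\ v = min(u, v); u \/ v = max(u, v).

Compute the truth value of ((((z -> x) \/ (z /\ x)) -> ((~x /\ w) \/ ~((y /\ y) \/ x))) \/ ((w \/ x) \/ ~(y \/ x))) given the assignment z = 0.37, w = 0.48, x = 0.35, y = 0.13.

0.48

(z -> x): 0.37 > 0.35, so result = 0.35
(z /\ x) = min(0.37, 0.35) = 0.35
((z -> x) \/ (z /\ x)) = max(0.35, 0.35) = 0.35
~x: Gödel ¬ of 0.35 = 0 (operand ≠ 0)
(~x /\ w) = min(0, 0.48) = 0
(y /\ y) = min(0.13, 0.13) = 0.13
((y /\ y) \/ x) = max(0.13, 0.35) = 0.35
~((y /\ y) \/ x): Gödel ¬ of 0.35 = 0 (operand ≠ 0)
((~x /\ w) \/ ~((y /\ y) \/ x)) = max(0, 0) = 0
(((z -> x) \/ (z /\ x)) -> ((~x /\ w) \/ ~((y /\ y) \/ x))): 0.35 > 0, so result = 0
(w \/ x) = max(0.48, 0.35) = 0.48
(y \/ x) = max(0.13, 0.35) = 0.35
~(y \/ x): Gödel ¬ of 0.35 = 0 (operand ≠ 0)
((w \/ x) \/ ~(y \/ x)) = max(0.48, 0) = 0.48
((((z -> x) \/ (z /\ x)) -> ((~x /\ w) \/ ~((y /\ y) \/ x))) \/ ((w \/ x) \/ ~(y \/ x))) = max(0, 0.48) = 0.48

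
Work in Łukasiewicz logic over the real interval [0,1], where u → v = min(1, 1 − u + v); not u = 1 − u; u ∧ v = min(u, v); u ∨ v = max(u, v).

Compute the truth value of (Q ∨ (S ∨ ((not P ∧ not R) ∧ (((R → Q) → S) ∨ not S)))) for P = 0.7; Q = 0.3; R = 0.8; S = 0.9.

0.90

not P: Łukasiewicz ¬ gives 1 − 0.7 = 0.3
not R: Łukasiewicz ¬ gives 1 − 0.8 = 0.2
(not P ∧ not R) = min(0.3, 0.2) = 0.2
(R → Q): min(1, 1 − 0.8 + 0.3) = 0.5
((R → Q) → S): min(1, 1 − 0.5 + 0.9) = 1
not S: Łukasiewicz ¬ gives 1 − 0.9 = 0.1
(((R → Q) → S) ∨ not S) = max(1, 0.1) = 1
((not P ∧ not R) ∧ (((R → Q) → S) ∨ not S)) = min(0.2, 1) = 0.2
(S ∨ ((not P ∧ not R) ∧ (((R → Q) → S) ∨ not S))) = max(0.9, 0.2) = 0.9
(Q ∨ (S ∨ ((not P ∧ not R) ∧ (((R → Q) → S) ∨ not S)))) = max(0.3, 0.9) = 0.9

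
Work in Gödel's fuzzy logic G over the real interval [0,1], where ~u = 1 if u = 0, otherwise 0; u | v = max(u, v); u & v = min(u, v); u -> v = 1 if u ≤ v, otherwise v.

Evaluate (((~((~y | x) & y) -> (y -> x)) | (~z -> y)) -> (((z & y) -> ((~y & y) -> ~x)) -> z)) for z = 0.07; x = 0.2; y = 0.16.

~y: Gödel ¬ of 0.16 = 0 (operand ≠ 0)
(~y | x) = max(0, 0.2) = 0.2
((~y | x) & y) = min(0.2, 0.16) = 0.16
~((~y | x) & y): Gödel ¬ of 0.16 = 0 (operand ≠ 0)
(y -> x): 0.16 ≤ 0.2, so result = 1
(~((~y | x) & y) -> (y -> x)): 0 ≤ 1, so result = 1
~z: Gödel ¬ of 0.07 = 0 (operand ≠ 0)
(~z -> y): 0 ≤ 0.16, so result = 1
((~((~y | x) & y) -> (y -> x)) | (~z -> y)) = max(1, 1) = 1
(z & y) = min(0.07, 0.16) = 0.07
~y: Gödel ¬ of 0.16 = 0 (operand ≠ 0)
(~y & y) = min(0, 0.16) = 0
~x: Gödel ¬ of 0.2 = 0 (operand ≠ 0)
((~y & y) -> ~x): 0 ≤ 0, so result = 1
((z & y) -> ((~y & y) -> ~x)): 0.07 ≤ 1, so result = 1
(((z & y) -> ((~y & y) -> ~x)) -> z): 1 > 0.07, so result = 0.07
(((~((~y | x) & y) -> (y -> x)) | (~z -> y)) -> (((z & y) -> ((~y & y) -> ~x)) -> z)): 1 > 0.07, so result = 0.07

0.07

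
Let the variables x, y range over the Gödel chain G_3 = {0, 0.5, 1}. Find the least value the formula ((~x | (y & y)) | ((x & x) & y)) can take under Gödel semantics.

The minimum is attained at x = 0.5, y = 0:
  ~x: Gödel ¬ of 0.5 = 0 (operand ≠ 0)
  (y & y) = min(0, 0) = 0
  (~x | (y & y)) = max(0, 0) = 0
  (x & x) = min(0.5, 0.5) = 0.5
  ((x & x) & y) = min(0.5, 0) = 0
  ((~x | (y & y)) | ((x & x) & y)) = max(0, 0) = 0
Checking all 9 assignments confirms none give a value below 0.00.

0.00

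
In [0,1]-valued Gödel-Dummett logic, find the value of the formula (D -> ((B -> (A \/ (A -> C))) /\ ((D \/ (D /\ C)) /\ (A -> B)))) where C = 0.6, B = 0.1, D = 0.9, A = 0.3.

(A -> C): 0.3 ≤ 0.6, so result = 1
(A \/ (A -> C)) = max(0.3, 1) = 1
(B -> (A \/ (A -> C))): 0.1 ≤ 1, so result = 1
(D /\ C) = min(0.9, 0.6) = 0.6
(D \/ (D /\ C)) = max(0.9, 0.6) = 0.9
(A -> B): 0.3 > 0.1, so result = 0.1
((D \/ (D /\ C)) /\ (A -> B)) = min(0.9, 0.1) = 0.1
((B -> (A \/ (A -> C))) /\ ((D \/ (D /\ C)) /\ (A -> B))) = min(1, 0.1) = 0.1
(D -> ((B -> (A \/ (A -> C))) /\ ((D \/ (D /\ C)) /\ (A -> B)))): 0.9 > 0.1, so result = 0.1

0.10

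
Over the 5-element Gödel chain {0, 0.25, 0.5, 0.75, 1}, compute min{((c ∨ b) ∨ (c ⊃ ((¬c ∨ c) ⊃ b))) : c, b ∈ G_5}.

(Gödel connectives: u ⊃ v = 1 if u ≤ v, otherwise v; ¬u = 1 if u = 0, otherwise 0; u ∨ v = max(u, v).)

The minimum is attained at c = 0.25, b = 0:
  (c ∨ b) = max(0.25, 0) = 0.25
  ¬c: Gödel ¬ of 0.25 = 0 (operand ≠ 0)
  (¬c ∨ c) = max(0, 0.25) = 0.25
  ((¬c ∨ c) ⊃ b): 0.25 > 0, so result = 0
  (c ⊃ ((¬c ∨ c) ⊃ b)): 0.25 > 0, so result = 0
  ((c ∨ b) ∨ (c ⊃ ((¬c ∨ c) ⊃ b))) = max(0.25, 0) = 0.25
Checking all 25 assignments confirms none give a value below 0.25.

0.25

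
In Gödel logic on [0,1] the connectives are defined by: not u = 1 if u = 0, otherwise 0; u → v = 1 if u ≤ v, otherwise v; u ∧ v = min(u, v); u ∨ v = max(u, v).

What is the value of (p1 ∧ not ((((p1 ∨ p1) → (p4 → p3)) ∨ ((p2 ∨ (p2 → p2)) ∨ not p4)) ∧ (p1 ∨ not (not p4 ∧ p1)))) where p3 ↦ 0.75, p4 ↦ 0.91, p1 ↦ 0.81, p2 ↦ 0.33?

0.00

(p1 ∨ p1) = max(0.81, 0.81) = 0.81
(p4 → p3): 0.91 > 0.75, so result = 0.75
((p1 ∨ p1) → (p4 → p3)): 0.81 > 0.75, so result = 0.75
(p2 → p2): 0.33 ≤ 0.33, so result = 1
(p2 ∨ (p2 → p2)) = max(0.33, 1) = 1
not p4: Gödel ¬ of 0.91 = 0 (operand ≠ 0)
((p2 ∨ (p2 → p2)) ∨ not p4) = max(1, 0) = 1
(((p1 ∨ p1) → (p4 → p3)) ∨ ((p2 ∨ (p2 → p2)) ∨ not p4)) = max(0.75, 1) = 1
not p4: Gödel ¬ of 0.91 = 0 (operand ≠ 0)
(not p4 ∧ p1) = min(0, 0.81) = 0
not (not p4 ∧ p1): Gödel ¬ of 0 = 1 (operand is 0)
(p1 ∨ not (not p4 ∧ p1)) = max(0.81, 1) = 1
((((p1 ∨ p1) → (p4 → p3)) ∨ ((p2 ∨ (p2 → p2)) ∨ not p4)) ∧ (p1 ∨ not (not p4 ∧ p1))) = min(1, 1) = 1
not ((((p1 ∨ p1) → (p4 → p3)) ∨ ((p2 ∨ (p2 → p2)) ∨ not p4)) ∧ (p1 ∨ not (not p4 ∧ p1))): Gödel ¬ of 1 = 0 (operand ≠ 0)
(p1 ∧ not ((((p1 ∨ p1) → (p4 → p3)) ∨ ((p2 ∨ (p2 → p2)) ∨ not p4)) ∧ (p1 ∨ not (not p4 ∧ p1)))) = min(0.81, 0) = 0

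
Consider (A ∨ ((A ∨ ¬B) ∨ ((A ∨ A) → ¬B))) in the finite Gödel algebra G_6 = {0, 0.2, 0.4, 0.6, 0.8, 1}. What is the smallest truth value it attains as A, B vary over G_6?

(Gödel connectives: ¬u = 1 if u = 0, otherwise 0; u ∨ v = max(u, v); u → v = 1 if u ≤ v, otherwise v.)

The minimum is attained at A = 0.2, B = 0.2:
  ¬B: Gödel ¬ of 0.2 = 0 (operand ≠ 0)
  (A ∨ ¬B) = max(0.2, 0) = 0.2
  (A ∨ A) = max(0.2, 0.2) = 0.2
  ¬B: Gödel ¬ of 0.2 = 0 (operand ≠ 0)
  ((A ∨ A) → ¬B): 0.2 > 0, so result = 0
  ((A ∨ ¬B) ∨ ((A ∨ A) → ¬B)) = max(0.2, 0) = 0.2
  (A ∨ ((A ∨ ¬B) ∨ ((A ∨ A) → ¬B))) = max(0.2, 0.2) = 0.2
Checking all 36 assignments confirms none give a value below 0.20.

0.20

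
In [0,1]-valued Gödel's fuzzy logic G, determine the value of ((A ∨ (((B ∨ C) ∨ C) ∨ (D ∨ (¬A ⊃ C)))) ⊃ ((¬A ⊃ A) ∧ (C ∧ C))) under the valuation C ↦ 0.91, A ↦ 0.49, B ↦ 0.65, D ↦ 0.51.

0.91

(B ∨ C) = max(0.65, 0.91) = 0.91
((B ∨ C) ∨ C) = max(0.91, 0.91) = 0.91
¬A: Gödel ¬ of 0.49 = 0 (operand ≠ 0)
(¬A ⊃ C): 0 ≤ 0.91, so result = 1
(D ∨ (¬A ⊃ C)) = max(0.51, 1) = 1
(((B ∨ C) ∨ C) ∨ (D ∨ (¬A ⊃ C))) = max(0.91, 1) = 1
(A ∨ (((B ∨ C) ∨ C) ∨ (D ∨ (¬A ⊃ C)))) = max(0.49, 1) = 1
¬A: Gödel ¬ of 0.49 = 0 (operand ≠ 0)
(¬A ⊃ A): 0 ≤ 0.49, so result = 1
(C ∧ C) = min(0.91, 0.91) = 0.91
((¬A ⊃ A) ∧ (C ∧ C)) = min(1, 0.91) = 0.91
((A ∨ (((B ∨ C) ∨ C) ∨ (D ∨ (¬A ⊃ C)))) ⊃ ((¬A ⊃ A) ∧ (C ∧ C))): 1 > 0.91, so result = 0.91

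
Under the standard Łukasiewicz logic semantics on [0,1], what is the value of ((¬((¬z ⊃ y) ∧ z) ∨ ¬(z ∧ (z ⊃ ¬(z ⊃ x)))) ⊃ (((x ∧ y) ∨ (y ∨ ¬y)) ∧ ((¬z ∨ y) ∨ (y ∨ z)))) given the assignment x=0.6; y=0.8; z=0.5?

1.00

¬z: Łukasiewicz ¬ gives 1 − 0.5 = 0.5
(¬z ⊃ y): min(1, 1 − 0.5 + 0.8) = 1
((¬z ⊃ y) ∧ z) = min(1, 0.5) = 0.5
¬((¬z ⊃ y) ∧ z): Łukasiewicz ¬ gives 1 − 0.5 = 0.5
(z ⊃ x): min(1, 1 − 0.5 + 0.6) = 1
¬(z ⊃ x): Łukasiewicz ¬ gives 1 − 1 = 0
(z ⊃ ¬(z ⊃ x)): min(1, 1 − 0.5 + 0) = 0.5
(z ∧ (z ⊃ ¬(z ⊃ x))) = min(0.5, 0.5) = 0.5
¬(z ∧ (z ⊃ ¬(z ⊃ x))): Łukasiewicz ¬ gives 1 − 0.5 = 0.5
(¬((¬z ⊃ y) ∧ z) ∨ ¬(z ∧ (z ⊃ ¬(z ⊃ x)))) = max(0.5, 0.5) = 0.5
(x ∧ y) = min(0.6, 0.8) = 0.6
¬y: Łukasiewicz ¬ gives 1 − 0.8 = 0.2
(y ∨ ¬y) = max(0.8, 0.2) = 0.8
((x ∧ y) ∨ (y ∨ ¬y)) = max(0.6, 0.8) = 0.8
¬z: Łukasiewicz ¬ gives 1 − 0.5 = 0.5
(¬z ∨ y) = max(0.5, 0.8) = 0.8
(y ∨ z) = max(0.8, 0.5) = 0.8
((¬z ∨ y) ∨ (y ∨ z)) = max(0.8, 0.8) = 0.8
(((x ∧ y) ∨ (y ∨ ¬y)) ∧ ((¬z ∨ y) ∨ (y ∨ z))) = min(0.8, 0.8) = 0.8
((¬((¬z ⊃ y) ∧ z) ∨ ¬(z ∧ (z ⊃ ¬(z ⊃ x)))) ⊃ (((x ∧ y) ∨ (y ∨ ¬y)) ∧ ((¬z ∨ y) ∨ (y ∨ z)))): min(1, 1 − 0.5 + 0.8) = 1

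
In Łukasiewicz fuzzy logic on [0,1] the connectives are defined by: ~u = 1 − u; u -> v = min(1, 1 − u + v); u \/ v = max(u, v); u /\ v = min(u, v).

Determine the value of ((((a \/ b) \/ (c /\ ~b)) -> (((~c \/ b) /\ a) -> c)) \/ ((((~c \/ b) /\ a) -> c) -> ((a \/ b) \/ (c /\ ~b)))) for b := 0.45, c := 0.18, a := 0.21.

1.00

(a \/ b) = max(0.21, 0.45) = 0.45
~b: Łukasiewicz ¬ gives 1 − 0.45 = 0.55
(c /\ ~b) = min(0.18, 0.55) = 0.18
((a \/ b) \/ (c /\ ~b)) = max(0.45, 0.18) = 0.45
~c: Łukasiewicz ¬ gives 1 − 0.18 = 0.82
(~c \/ b) = max(0.82, 0.45) = 0.82
((~c \/ b) /\ a) = min(0.82, 0.21) = 0.21
(((~c \/ b) /\ a) -> c): min(1, 1 − 0.21 + 0.18) = 0.97
(((a \/ b) \/ (c /\ ~b)) -> (((~c \/ b) /\ a) -> c)): min(1, 1 − 0.45 + 0.97) = 1
~c: Łukasiewicz ¬ gives 1 − 0.18 = 0.82
(~c \/ b) = max(0.82, 0.45) = 0.82
((~c \/ b) /\ a) = min(0.82, 0.21) = 0.21
(((~c \/ b) /\ a) -> c): min(1, 1 − 0.21 + 0.18) = 0.97
(a \/ b) = max(0.21, 0.45) = 0.45
~b: Łukasiewicz ¬ gives 1 − 0.45 = 0.55
(c /\ ~b) = min(0.18, 0.55) = 0.18
((a \/ b) \/ (c /\ ~b)) = max(0.45, 0.18) = 0.45
((((~c \/ b) /\ a) -> c) -> ((a \/ b) \/ (c /\ ~b))): min(1, 1 − 0.97 + 0.45) = 0.48
((((a \/ b) \/ (c /\ ~b)) -> (((~c \/ b) /\ a) -> c)) \/ ((((~c \/ b) /\ a) -> c) -> ((a \/ b) \/ (c /\ ~b)))) = max(1, 0.48) = 1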